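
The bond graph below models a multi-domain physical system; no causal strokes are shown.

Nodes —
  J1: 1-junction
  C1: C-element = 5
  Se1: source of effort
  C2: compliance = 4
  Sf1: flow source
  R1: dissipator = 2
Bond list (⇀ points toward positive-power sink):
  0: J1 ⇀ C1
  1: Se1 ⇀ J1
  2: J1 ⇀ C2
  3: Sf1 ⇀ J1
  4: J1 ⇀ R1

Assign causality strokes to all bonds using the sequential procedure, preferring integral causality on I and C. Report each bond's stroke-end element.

bond 1 |J1  (Se1 (Se) sets effort on bond)
bond 3 |Sf1  (Sf1 fixes flow; stroke at Sf1)
bond 0 |J1  (J1: bond 3 brought flow, rest push out)
bond 2 |J1  (J1: bond 3 brought flow, rest push out)
bond 4 |J1  (common-f at J1 fixed by 3)

b0 stroke→J1
b1 stroke→J1
b2 stroke→J1
b3 stroke→Sf1
b4 stroke→J1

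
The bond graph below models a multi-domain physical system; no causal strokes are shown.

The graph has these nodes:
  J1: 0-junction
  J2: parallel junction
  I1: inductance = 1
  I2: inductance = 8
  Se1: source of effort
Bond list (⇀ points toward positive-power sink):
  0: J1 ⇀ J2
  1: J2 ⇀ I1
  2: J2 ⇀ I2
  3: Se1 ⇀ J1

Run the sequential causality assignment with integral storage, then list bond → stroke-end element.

b3 stroke→J1  (source Se1 imposes e)
b0 stroke→J2  (J1 effort already set via bond 3)
b1 stroke→I1  (0-jn J2 has e-setter on 0)
b2 stroke→I2  (J2: bond 0 brought effort, rest push out)

bond 0 stroke→J2
bond 1 stroke→I1
bond 2 stroke→I2
bond 3 stroke→J1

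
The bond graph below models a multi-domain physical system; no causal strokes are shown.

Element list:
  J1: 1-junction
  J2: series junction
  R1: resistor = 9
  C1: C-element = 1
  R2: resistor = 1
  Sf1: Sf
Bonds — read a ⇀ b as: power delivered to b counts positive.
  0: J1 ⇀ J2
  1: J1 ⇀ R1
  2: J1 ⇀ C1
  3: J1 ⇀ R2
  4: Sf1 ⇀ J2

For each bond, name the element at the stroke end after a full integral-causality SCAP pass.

#0 |J2
#1 |J1
#2 |J1
#3 |J1
#4 |Sf1

b4 stroke→Sf1  (Sf1: flow source, stroke at near end)
b0 stroke→J2  (1-jn J2 has f-setter on 4)
b1 stroke→J1  (J1 flow already set via bond 0)
b2 stroke→J1  (1-jn J1 has f-setter on 0)
b3 stroke→J1  (1-jn J1 has f-setter on 0)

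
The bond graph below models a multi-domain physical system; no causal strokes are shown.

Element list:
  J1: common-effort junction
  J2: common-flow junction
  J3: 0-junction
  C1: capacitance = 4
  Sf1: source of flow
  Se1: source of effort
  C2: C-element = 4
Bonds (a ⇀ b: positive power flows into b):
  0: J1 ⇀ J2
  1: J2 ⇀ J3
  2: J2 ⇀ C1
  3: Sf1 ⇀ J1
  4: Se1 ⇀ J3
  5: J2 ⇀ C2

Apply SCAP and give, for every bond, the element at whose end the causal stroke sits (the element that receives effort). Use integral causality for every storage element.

#3 stroke at Sf1  (Sf1: flow source, stroke at near end)
#4 stroke at J3  (Se1 (Se) sets effort on bond)
#0 stroke at J1  (J1: last free bond brings effort in)
#1 stroke at J2  (common-f at J2 fixed by 0)
#2 stroke at J2  (J2: bond 0 brought flow, rest push out)
#5 stroke at J2  (J2: bond 0 brought flow, rest push out)

#0 →J1
#1 →J2
#2 →J2
#3 →Sf1
#4 →J3
#5 →J2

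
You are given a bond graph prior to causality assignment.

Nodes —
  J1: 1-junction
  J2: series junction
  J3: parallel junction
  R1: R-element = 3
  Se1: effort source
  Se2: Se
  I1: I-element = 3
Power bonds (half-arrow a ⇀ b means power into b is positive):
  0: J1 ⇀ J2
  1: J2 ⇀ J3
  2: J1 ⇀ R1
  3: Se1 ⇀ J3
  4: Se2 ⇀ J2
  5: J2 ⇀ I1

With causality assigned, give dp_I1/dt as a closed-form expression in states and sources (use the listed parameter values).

bond 3 stroke→J3  (source Se1 imposes e)
bond 4 stroke→J2  (source Se2 imposes e)
bond 1 stroke→J2  (J3 effort already set via bond 3)
bond 5 stroke→I1  (I1 outputs flow p/I1)
bond 0 stroke→J2  (1-jn J2 has f-setter on 5)
bond 2 stroke→J1  (common-f at J1 fixed by 0)

dp_I1/dt = -E_Se1 + E_Se2 - p_I1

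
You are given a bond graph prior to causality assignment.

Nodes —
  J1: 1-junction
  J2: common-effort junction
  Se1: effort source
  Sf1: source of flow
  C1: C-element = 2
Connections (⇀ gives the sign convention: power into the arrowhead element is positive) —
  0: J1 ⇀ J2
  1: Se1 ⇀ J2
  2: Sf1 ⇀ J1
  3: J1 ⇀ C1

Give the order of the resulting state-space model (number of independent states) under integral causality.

bond 1 stroke→J2  (Se1 (Se) sets effort on bond)
bond 2 stroke→Sf1  (Sf1 (Sf) sets flow on bond)
bond 0 stroke→J1  (J1 flow already set via bond 2)
bond 3 stroke→J1  (J1 flow already set via bond 2)

1  (C1 all integral)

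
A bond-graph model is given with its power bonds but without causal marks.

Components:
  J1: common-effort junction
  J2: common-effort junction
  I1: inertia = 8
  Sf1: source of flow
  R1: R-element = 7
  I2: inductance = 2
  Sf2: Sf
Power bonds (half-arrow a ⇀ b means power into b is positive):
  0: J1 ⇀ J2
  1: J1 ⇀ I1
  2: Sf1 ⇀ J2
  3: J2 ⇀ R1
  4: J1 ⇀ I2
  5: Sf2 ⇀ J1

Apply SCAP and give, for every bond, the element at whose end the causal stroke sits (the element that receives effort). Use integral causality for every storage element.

b2 →Sf1  (Sf1 (Sf) sets flow on bond)
b5 →Sf2  (Sf2 (Sf) sets flow on bond)
b1 →I1  (I1: I, integral causality)
b4 →I2  (I2 integral (f out))
b0 →J1  (J1: last free bond brings effort in)
b3 →J2  (closing 0-jn rule on J2)

#0 |J1
#1 |I1
#2 |Sf1
#3 |J2
#4 |I2
#5 |Sf2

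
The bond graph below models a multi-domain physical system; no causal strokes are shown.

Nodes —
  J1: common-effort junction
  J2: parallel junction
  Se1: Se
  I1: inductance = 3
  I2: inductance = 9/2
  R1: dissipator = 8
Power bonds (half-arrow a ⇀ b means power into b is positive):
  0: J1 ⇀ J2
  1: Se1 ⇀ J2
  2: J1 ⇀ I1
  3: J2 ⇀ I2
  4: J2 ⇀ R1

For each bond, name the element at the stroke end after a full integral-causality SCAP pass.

bond 1 →J2  (Se1 fixes effort; stroke away)
bond 0 →J1  (common-e at J2 fixed by 1)
bond 3 →I2  (0-jn J2 has e-setter on 1)
bond 4 →R1  (J2: bond 1 brought effort, rest push out)
bond 2 →I1  (J1 effort already set via bond 0)

#0 |J1
#1 |J2
#2 |I1
#3 |I2
#4 |R1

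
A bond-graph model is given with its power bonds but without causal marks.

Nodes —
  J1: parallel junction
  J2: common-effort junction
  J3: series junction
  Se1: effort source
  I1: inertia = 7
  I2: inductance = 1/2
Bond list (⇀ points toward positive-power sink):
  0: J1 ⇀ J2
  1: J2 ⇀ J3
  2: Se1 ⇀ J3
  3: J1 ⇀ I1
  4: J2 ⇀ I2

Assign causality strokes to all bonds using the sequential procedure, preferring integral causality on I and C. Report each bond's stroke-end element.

b0 |J1
b1 |J2
b2 |J3
b3 |I1
b4 |I2

β2 stroke→J3  (Se1 fixes effort; stroke away)
β1 stroke→J2  (J3 needs exactly one f-in)
β0 stroke→J1  (J2: bond 1 brought effort, rest push out)
β4 stroke→I2  (J2 effort already set via bond 1)
β3 stroke→I1  (0-jn J1 has e-setter on 0)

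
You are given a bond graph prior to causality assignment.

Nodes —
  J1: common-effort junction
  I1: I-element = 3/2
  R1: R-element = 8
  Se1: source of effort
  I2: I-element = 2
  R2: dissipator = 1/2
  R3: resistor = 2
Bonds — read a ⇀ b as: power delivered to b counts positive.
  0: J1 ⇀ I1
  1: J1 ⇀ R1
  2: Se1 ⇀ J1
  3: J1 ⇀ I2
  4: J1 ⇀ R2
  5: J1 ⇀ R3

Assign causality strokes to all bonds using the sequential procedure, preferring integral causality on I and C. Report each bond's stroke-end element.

b2 →J1  (Se1 fixes effort; stroke away)
b0 →I1  (0-jn J1 has e-setter on 2)
b1 →R1  (J1: bond 2 brought effort, rest push out)
b3 →I2  (J1: bond 2 brought effort, rest push out)
b4 →R2  (J1: bond 2 brought effort, rest push out)
b5 →R3  (common-e at J1 fixed by 2)

bond 0 |I1
bond 1 |R1
bond 2 |J1
bond 3 |I2
bond 4 |R2
bond 5 |R3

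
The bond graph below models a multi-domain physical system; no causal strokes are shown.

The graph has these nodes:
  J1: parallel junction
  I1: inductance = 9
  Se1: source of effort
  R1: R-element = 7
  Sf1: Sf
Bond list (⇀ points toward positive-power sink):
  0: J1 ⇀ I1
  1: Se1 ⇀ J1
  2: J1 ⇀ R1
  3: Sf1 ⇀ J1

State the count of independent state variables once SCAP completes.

1  (I1 all integral)

bond 1 |J1  (source Se1 imposes e)
bond 3 |Sf1  (Sf1 (Sf) sets flow on bond)
bond 0 |I1  (J1 effort already set via bond 1)
bond 2 |R1  (J1: bond 1 brought effort, rest push out)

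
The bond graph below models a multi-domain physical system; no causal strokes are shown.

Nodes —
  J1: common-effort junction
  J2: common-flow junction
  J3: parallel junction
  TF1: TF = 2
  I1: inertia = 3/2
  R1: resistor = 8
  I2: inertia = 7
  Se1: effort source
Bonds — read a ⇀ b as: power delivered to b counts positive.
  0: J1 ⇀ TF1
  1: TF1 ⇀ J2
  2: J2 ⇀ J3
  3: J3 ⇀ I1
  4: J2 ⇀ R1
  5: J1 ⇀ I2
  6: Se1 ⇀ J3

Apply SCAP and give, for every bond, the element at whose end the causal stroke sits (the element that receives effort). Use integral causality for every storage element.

#0 |J1
#1 |TF1
#2 |J2
#3 |I1
#4 |J2
#5 |I2
#6 |J3

bond 6 →J3  (Se1: effort source, stroke at far end)
bond 2 →J2  (J3: bond 6 brought effort, rest push out)
bond 3 →I1  (0-jn J3 has e-setter on 6)
bond 5 →I2  (I2 outputs flow p/I2)
bond 0 →J1  (closing 0-jn rule on J1)
bond 1 →TF1  (TF TF1: opposite of bond 0)
bond 4 →J2  (J2: bond 1 brought flow, rest push out)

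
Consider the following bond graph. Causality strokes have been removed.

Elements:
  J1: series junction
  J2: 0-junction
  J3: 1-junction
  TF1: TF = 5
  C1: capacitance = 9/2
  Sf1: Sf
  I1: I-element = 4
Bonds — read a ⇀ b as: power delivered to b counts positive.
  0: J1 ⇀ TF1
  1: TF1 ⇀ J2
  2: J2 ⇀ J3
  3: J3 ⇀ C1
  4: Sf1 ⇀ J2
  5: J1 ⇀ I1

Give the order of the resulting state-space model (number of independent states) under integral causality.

2  (C1, I1 all integral)

β4 →Sf1  (Sf1 fixes flow; stroke at Sf1)
β3 →J3  (prefer integral on C1)
β2 →J2  (J3 needs exactly one f-in)
β1 →TF1  (common-e at J2 fixed by 2)
β0 →J1  (TF TF1: opposite of bond 1)
β5 →I1  (only one flow-in slot at J1)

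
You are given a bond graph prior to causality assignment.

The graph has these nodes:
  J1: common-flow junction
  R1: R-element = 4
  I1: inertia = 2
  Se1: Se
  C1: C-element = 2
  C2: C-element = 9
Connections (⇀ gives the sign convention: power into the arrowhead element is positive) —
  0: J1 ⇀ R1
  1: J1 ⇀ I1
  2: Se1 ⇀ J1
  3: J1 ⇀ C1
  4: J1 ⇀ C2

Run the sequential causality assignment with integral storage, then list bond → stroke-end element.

#0 →J1
#1 →I1
#2 →J1
#3 →J1
#4 →J1

#2 stroke→J1  (Se1 fixes effort; stroke away)
#1 stroke→I1  (I1: I, integral causality)
#0 stroke→J1  (common-f at J1 fixed by 1)
#3 stroke→J1  (J1 flow already set via bond 1)
#4 stroke→J1  (common-f at J1 fixed by 1)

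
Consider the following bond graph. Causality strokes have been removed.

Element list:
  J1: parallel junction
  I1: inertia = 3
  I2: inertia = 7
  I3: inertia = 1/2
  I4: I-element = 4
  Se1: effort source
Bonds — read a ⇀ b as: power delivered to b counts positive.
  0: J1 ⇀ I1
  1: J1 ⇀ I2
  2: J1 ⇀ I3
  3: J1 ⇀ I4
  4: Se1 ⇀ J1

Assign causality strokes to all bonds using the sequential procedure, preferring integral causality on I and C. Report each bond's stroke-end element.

#0 stroke→I1
#1 stroke→I2
#2 stroke→I3
#3 stroke→I4
#4 stroke→J1

bond 4 →J1  (source Se1 imposes e)
bond 0 →I1  (J1: bond 4 brought effort, rest push out)
bond 1 →I2  (J1 effort already set via bond 4)
bond 2 →I3  (0-jn J1 has e-setter on 4)
bond 3 →I4  (J1: bond 4 brought effort, rest push out)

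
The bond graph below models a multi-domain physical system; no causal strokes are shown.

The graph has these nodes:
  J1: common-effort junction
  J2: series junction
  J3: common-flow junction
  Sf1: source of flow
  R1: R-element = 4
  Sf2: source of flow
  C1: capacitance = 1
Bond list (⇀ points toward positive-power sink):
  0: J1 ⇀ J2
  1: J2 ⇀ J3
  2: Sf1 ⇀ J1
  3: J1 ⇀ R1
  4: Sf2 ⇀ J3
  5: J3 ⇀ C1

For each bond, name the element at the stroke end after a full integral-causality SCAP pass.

bond 0 →J2
bond 1 →J3
bond 2 →Sf1
bond 3 →J1
bond 4 →Sf2
bond 5 →J3

β2 →Sf1  (Sf1: flow source, stroke at near end)
β4 →Sf2  (Sf2: flow source, stroke at near end)
β1 →J3  (J3: bond 4 brought flow, rest push out)
β5 →J3  (J3 flow already set via bond 4)
β0 →J2  (J2 flow already set via bond 1)
β3 →J1  (J1 needs exactly one e-in)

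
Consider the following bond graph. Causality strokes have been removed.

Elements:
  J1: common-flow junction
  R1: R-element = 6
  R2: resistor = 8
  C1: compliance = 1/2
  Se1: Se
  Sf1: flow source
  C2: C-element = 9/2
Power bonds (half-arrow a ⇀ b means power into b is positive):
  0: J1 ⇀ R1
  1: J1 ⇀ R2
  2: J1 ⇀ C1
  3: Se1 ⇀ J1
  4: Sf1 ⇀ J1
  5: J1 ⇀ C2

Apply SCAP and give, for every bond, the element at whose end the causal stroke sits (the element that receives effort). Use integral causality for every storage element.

b0 |J1
b1 |J1
b2 |J1
b3 |J1
b4 |Sf1
b5 |J1

β3 |J1  (Se1: effort source, stroke at far end)
β4 |Sf1  (Sf1 (Sf) sets flow on bond)
β0 |J1  (J1: bond 4 brought flow, rest push out)
β1 |J1  (1-jn J1 has f-setter on 4)
β2 |J1  (J1 flow already set via bond 4)
β5 |J1  (J1 flow already set via bond 4)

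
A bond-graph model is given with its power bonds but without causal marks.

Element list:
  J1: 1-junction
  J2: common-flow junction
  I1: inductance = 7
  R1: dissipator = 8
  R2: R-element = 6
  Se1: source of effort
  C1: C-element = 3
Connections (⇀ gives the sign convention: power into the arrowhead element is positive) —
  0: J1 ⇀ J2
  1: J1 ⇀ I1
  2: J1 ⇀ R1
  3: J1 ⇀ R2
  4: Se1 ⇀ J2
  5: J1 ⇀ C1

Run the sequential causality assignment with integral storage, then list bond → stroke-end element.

#4 |J2  (Se1 (Se) sets effort on bond)
#0 |J1  (J2 needs exactly one f-in)
#1 |I1  (I1 integral (f out))
#2 |J1  (J1: bond 1 brought flow, rest push out)
#3 |J1  (J1 flow already set via bond 1)
#5 |J1  (common-f at J1 fixed by 1)

b0 →J1
b1 →I1
b2 →J1
b3 →J1
b4 →J2
b5 →J1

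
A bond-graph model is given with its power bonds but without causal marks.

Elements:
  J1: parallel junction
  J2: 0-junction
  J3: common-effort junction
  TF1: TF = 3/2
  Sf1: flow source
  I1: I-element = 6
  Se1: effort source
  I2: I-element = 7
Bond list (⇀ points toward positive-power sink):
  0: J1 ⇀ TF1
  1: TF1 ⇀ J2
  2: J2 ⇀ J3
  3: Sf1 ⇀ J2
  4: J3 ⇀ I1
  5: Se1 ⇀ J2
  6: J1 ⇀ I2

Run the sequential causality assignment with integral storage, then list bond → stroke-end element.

β0 stroke at J1
β1 stroke at TF1
β2 stroke at J3
β3 stroke at Sf1
β4 stroke at I1
β5 stroke at J2
β6 stroke at I2

b3 stroke→Sf1  (Sf1 fixes flow; stroke at Sf1)
b5 stroke→J2  (Se1: effort source, stroke at far end)
b1 stroke→TF1  (J2 effort already set via bond 5)
b2 stroke→J3  (J2: bond 5 brought effort, rest push out)
b4 stroke→I1  (0-jn J3 has e-setter on 2)
b0 stroke→J1  (through TF1, causality passes straight; one stroke at TF1)
b6 stroke→I2  (common-e at J1 fixed by 0)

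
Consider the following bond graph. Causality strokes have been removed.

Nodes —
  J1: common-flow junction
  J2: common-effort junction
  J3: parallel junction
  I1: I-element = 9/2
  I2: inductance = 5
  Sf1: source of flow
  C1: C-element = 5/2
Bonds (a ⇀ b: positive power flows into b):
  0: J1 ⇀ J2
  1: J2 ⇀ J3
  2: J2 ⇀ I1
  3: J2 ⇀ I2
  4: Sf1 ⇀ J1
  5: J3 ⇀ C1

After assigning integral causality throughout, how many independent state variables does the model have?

#4 stroke at Sf1  (Sf1: flow source, stroke at near end)
#0 stroke at J1  (common-f at J1 fixed by 4)
#2 stroke at I1  (I1 integral (f out))
#3 stroke at I2  (I2 integral (f out))
#1 stroke at J2  (closing 0-jn rule on J2)
#5 stroke at J3  (J3 needs exactly one e-in)

3  (C1, I1, I2 all integral)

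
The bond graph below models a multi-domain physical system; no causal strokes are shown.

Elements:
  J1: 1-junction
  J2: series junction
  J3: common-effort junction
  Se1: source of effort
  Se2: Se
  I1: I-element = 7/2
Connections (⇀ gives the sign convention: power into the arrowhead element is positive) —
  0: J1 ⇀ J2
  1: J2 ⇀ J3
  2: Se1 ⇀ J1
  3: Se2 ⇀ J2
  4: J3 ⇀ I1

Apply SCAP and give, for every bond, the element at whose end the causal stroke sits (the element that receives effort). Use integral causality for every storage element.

b2 stroke→J1  (Se1 fixes effort; stroke away)
b3 stroke→J2  (Se2 fixes effort; stroke away)
b0 stroke→J2  (J1 needs exactly one f-in)
b1 stroke→J3  (closing 1-jn rule on J2)
b4 stroke→I1  (J3: bond 1 brought effort, rest push out)

bond 0 stroke at J2
bond 1 stroke at J3
bond 2 stroke at J1
bond 3 stroke at J2
bond 4 stroke at I1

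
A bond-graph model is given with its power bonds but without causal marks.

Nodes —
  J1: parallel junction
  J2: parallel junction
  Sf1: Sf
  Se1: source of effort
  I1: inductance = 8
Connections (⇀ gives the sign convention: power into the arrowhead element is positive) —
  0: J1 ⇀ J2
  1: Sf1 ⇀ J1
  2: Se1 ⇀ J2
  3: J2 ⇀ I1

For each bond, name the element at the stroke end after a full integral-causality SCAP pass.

b1 stroke at Sf1  (Sf1 (Sf) sets flow on bond)
b2 stroke at J2  (Se1 (Se) sets effort on bond)
b0 stroke at J1  (closing 0-jn rule on J1)
b3 stroke at I1  (0-jn J2 has e-setter on 2)

bond 0 stroke at J1
bond 1 stroke at Sf1
bond 2 stroke at J2
bond 3 stroke at I1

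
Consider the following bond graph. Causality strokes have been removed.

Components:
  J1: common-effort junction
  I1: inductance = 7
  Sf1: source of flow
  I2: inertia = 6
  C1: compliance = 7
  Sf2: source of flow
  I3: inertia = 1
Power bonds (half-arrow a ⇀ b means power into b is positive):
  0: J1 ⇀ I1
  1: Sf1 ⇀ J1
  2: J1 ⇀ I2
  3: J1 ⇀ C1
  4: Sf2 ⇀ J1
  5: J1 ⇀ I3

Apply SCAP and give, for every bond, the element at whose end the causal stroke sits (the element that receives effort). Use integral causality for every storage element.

b0 stroke at I1
b1 stroke at Sf1
b2 stroke at I2
b3 stroke at J1
b4 stroke at Sf2
b5 stroke at I3

β1 |Sf1  (source Sf1 imposes f)
β4 |Sf2  (Sf2 fixes flow; stroke at Sf2)
β0 |I1  (I1 integral (f out))
β2 |I2  (I2 integral (f out))
β3 |J1  (C1 outputs effort q/C1)
β5 |I3  (common-e at J1 fixed by 3)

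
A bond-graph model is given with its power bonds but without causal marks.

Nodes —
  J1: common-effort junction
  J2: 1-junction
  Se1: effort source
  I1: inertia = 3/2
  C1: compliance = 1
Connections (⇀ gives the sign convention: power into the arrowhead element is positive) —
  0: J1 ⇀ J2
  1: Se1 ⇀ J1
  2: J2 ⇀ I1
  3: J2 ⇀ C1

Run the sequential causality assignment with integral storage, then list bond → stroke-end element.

b1 stroke at J1  (Se1: effort source, stroke at far end)
b0 stroke at J2  (common-e at J1 fixed by 1)
b2 stroke at I1  (prefer integral on I1)
b3 stroke at J2  (J2 flow already set via bond 2)

β0 |J2
β1 |J1
β2 |I1
β3 |J2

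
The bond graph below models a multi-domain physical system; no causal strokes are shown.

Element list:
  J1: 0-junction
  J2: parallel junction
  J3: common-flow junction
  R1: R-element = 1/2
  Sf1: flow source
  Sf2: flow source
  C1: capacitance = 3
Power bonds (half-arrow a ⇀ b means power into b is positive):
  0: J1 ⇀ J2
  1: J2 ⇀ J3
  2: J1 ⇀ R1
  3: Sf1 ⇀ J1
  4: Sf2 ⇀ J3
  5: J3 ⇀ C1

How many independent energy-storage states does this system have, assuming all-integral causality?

1  (C1 all integral)

b3 |Sf1  (source Sf1 imposes f)
b4 |Sf2  (Sf2: flow source, stroke at near end)
b1 |J3  (J3 flow already set via bond 4)
b5 |J3  (J3: bond 4 brought flow, rest push out)
b0 |J2  (J2 needs exactly one e-in)
b2 |J1  (J1 needs exactly one e-in)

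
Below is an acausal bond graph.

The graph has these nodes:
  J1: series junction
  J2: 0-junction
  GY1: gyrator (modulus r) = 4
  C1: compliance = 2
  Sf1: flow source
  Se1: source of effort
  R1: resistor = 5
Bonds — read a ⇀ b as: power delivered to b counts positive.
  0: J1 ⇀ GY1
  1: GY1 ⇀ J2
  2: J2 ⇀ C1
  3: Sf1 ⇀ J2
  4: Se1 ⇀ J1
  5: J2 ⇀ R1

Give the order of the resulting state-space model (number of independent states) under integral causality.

#3 →Sf1  (Sf1 fixes flow; stroke at Sf1)
#4 →J1  (Se1 (Se) sets effort on bond)
#0 →GY1  (J1: last free bond brings flow in)
#1 →GY1  (GY1 both-in/both-out from 0)
#2 →J2  (C1: C, integral causality)
#5 →R1  (J2: bond 2 brought effort, rest push out)

1  (C1 all integral)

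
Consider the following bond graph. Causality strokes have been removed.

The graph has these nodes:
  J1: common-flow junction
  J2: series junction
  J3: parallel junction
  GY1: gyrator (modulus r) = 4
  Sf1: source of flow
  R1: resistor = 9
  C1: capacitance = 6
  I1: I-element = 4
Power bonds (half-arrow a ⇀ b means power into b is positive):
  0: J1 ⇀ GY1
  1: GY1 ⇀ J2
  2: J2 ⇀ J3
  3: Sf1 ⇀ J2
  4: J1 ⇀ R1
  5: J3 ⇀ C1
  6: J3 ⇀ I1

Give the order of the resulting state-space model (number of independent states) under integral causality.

2  (C1, I1 all integral)

b3 |Sf1  (Sf1 fixes flow; stroke at Sf1)
b1 |J2  (1-jn J2 has f-setter on 3)
b2 |J2  (1-jn J2 has f-setter on 3)
b0 |J1  (GY1 both-in/both-out from 1)
b4 |R1  (J1: last free bond brings flow in)
b5 |J3  (C1: C, integral causality)
b6 |I1  (0-jn J3 has e-setter on 5)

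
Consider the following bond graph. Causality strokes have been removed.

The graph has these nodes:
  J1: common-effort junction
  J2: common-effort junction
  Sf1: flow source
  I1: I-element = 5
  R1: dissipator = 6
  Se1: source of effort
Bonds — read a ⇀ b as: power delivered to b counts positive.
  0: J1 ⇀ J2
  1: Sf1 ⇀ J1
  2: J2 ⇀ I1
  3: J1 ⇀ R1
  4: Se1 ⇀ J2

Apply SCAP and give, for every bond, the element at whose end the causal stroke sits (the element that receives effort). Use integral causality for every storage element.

bond 1 →Sf1  (source Sf1 imposes f)
bond 4 →J2  (Se1 (Se) sets effort on bond)
bond 0 →J1  (0-jn J2 has e-setter on 4)
bond 2 →I1  (0-jn J2 has e-setter on 4)
bond 3 →R1  (common-e at J1 fixed by 0)

β0 stroke at J1
β1 stroke at Sf1
β2 stroke at I1
β3 stroke at R1
β4 stroke at J2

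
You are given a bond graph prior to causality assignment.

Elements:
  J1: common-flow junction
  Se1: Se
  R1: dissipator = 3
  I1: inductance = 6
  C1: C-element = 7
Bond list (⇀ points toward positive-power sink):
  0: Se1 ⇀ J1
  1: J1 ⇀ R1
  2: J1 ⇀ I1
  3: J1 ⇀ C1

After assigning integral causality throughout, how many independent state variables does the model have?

2  (C1, I1 all integral)

#0 stroke→J1  (Se1: effort source, stroke at far end)
#2 stroke→I1  (I1 integral (f out))
#1 stroke→J1  (J1 flow already set via bond 2)
#3 stroke→J1  (common-f at J1 fixed by 2)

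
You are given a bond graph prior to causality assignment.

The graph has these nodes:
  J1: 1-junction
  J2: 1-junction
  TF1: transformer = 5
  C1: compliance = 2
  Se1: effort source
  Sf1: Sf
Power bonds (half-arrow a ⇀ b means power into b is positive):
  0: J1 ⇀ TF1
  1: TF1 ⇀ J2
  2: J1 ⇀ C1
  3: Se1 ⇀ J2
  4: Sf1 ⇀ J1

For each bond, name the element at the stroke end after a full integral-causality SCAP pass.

β0 →J1
β1 →TF1
β2 →J1
β3 →J2
β4 →Sf1

β3 stroke at J2  (Se1 (Se) sets effort on bond)
β4 stroke at Sf1  (source Sf1 imposes f)
β0 stroke at J1  (1-jn J1 has f-setter on 4)
β2 stroke at J1  (J1 flow already set via bond 4)
β1 stroke at TF1  (only one flow-in slot at J2)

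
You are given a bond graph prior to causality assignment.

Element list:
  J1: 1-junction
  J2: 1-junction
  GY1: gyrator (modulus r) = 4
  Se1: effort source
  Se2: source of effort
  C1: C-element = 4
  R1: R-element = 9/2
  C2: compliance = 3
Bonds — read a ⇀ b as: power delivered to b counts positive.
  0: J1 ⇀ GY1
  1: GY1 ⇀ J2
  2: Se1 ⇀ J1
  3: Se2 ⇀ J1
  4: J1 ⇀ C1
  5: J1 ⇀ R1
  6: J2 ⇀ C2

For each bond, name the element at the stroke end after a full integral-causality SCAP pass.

β2 stroke→J1  (Se1 (Se) sets effort on bond)
β3 stroke→J1  (Se2 (Se) sets effort on bond)
β4 stroke→J1  (C1: C, integral causality)
β6 stroke→J2  (C2: C, integral causality)
β1 stroke→GY1  (only one flow-in slot at J2)
β0 stroke→GY1  (GY GY1: same side as bond 1)
β5 stroke→J1  (J1: bond 0 brought flow, rest push out)

β0 →GY1
β1 →GY1
β2 →J1
β3 →J1
β4 →J1
β5 →J1
β6 →J2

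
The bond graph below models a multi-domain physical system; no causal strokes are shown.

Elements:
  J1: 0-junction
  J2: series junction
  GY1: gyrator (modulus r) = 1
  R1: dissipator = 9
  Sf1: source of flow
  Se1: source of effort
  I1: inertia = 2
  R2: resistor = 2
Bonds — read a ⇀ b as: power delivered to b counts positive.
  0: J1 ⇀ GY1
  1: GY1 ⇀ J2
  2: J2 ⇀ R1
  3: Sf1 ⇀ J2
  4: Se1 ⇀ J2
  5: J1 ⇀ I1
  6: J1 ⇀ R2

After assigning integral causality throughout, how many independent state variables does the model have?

β3 stroke→Sf1  (Sf1 fixes flow; stroke at Sf1)
β4 stroke→J2  (Se1 (Se) sets effort on bond)
β1 stroke→J2  (J2 flow already set via bond 3)
β2 stroke→J2  (common-f at J2 fixed by 3)
β0 stroke→J1  (GY1: gyrator matches bond 1)
β5 stroke→I1  (0-jn J1 has e-setter on 0)
β6 stroke→R2  (common-e at J1 fixed by 0)

1  (I1 all integral)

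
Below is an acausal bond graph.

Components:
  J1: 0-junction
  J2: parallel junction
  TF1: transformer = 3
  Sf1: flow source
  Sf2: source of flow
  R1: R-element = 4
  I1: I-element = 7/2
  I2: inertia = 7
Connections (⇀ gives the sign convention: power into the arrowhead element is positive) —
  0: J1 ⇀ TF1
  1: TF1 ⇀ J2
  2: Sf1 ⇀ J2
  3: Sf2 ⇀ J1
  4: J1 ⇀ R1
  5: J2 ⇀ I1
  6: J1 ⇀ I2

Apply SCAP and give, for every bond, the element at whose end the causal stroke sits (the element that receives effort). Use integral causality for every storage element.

b0 →TF1
b1 →J2
b2 →Sf1
b3 →Sf2
b4 →J1
b5 →I1
b6 →I2

bond 2 stroke at Sf1  (Sf1 fixes flow; stroke at Sf1)
bond 3 stroke at Sf2  (Sf2 (Sf) sets flow on bond)
bond 5 stroke at I1  (I1 outputs flow p/I1)
bond 1 stroke at J2  (only one effort-in slot at J2)
bond 0 stroke at TF1  (TF1: transformer flips bond 1)
bond 6 stroke at I2  (prefer integral on I2)
bond 4 stroke at J1  (only one effort-in slot at J1)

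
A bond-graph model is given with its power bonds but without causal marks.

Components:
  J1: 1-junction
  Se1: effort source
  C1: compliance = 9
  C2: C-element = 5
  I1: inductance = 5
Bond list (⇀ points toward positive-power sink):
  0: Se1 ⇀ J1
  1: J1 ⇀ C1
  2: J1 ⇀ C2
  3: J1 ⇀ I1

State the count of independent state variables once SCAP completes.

β0 stroke→J1  (Se1 fixes effort; stroke away)
β1 stroke→J1  (C1 outputs effort q/C1)
β2 stroke→J1  (C2 integral (e out))
β3 stroke→I1  (only one flow-in slot at J1)

3  (C1, C2, I1 all integral)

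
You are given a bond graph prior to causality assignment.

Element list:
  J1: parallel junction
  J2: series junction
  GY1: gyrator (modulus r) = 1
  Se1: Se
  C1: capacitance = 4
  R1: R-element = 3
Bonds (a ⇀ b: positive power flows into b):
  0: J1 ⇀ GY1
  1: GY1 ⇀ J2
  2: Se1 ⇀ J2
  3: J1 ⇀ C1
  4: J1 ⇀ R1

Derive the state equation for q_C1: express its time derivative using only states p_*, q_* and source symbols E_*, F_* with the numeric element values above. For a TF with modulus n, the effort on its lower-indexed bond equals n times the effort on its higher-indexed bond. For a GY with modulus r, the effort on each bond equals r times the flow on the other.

#2 |J2  (source Se1 imposes e)
#1 |GY1  (closing 1-jn rule on J2)
#0 |GY1  (GY GY1: same side as bond 1)
#3 |J1  (C1: C, integral causality)
#4 |R1  (0-jn J1 has e-setter on 3)

dq_C1/dt = E_Se1 - q_C1/12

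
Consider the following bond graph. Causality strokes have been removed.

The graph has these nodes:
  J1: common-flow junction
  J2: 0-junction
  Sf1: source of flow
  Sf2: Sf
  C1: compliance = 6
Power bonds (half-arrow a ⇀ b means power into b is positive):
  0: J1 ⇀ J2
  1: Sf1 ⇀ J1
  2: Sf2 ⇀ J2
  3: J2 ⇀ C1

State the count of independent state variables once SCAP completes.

#1 stroke→Sf1  (Sf1 (Sf) sets flow on bond)
#2 stroke→Sf2  (Sf2 (Sf) sets flow on bond)
#0 stroke→J1  (J1 flow already set via bond 1)
#3 stroke→J2  (closing 0-jn rule on J2)

1  (C1 all integral)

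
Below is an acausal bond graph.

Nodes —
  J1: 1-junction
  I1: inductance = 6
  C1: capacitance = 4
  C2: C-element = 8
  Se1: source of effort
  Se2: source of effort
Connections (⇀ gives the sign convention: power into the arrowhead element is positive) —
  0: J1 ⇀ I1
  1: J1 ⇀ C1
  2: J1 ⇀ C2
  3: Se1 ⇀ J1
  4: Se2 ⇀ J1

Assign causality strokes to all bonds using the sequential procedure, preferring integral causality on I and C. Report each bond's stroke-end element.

β3 |J1  (Se1 fixes effort; stroke away)
β4 |J1  (Se2: effort source, stroke at far end)
β0 |I1  (I1 outputs flow p/I1)
β1 |J1  (J1: bond 0 brought flow, rest push out)
β2 |J1  (J1: bond 0 brought flow, rest push out)

#0 stroke→I1
#1 stroke→J1
#2 stroke→J1
#3 stroke→J1
#4 stroke→J1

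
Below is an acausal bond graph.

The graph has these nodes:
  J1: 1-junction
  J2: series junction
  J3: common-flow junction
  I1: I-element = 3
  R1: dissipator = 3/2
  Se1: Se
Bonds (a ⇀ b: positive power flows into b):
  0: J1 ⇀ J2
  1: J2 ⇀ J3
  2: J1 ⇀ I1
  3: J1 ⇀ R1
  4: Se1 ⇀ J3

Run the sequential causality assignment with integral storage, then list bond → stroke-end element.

bond 4 stroke at J3  (Se1 fixes effort; stroke away)
bond 1 stroke at J2  (closing 1-jn rule on J3)
bond 0 stroke at J1  (only one flow-in slot at J2)
bond 2 stroke at I1  (I1: I, integral causality)
bond 3 stroke at J1  (common-f at J1 fixed by 2)

#0 →J1
#1 →J2
#2 →I1
#3 →J1
#4 →J3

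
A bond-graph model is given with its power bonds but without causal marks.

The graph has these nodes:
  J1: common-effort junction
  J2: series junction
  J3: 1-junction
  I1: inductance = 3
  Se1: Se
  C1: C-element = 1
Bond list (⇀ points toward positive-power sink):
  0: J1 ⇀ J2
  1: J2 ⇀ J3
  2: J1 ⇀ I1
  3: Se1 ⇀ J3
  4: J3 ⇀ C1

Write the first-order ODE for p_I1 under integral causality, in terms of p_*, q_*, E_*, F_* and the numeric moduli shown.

β3 stroke→J3  (source Se1 imposes e)
β2 stroke→I1  (I1 outputs flow p/I1)
β0 stroke→J1  (closing 0-jn rule on J1)
β1 stroke→J2  (J2 flow already set via bond 0)
β4 stroke→J3  (common-f at J3 fixed by 1)

dp_I1/dt = -E_Se1 + q_C1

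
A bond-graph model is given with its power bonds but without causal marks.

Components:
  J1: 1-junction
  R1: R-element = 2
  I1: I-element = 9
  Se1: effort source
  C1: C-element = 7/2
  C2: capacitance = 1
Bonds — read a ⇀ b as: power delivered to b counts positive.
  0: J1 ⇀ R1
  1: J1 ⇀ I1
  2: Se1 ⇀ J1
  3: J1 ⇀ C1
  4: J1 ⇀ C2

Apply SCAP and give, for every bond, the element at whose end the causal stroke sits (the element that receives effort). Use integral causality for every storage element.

#0 stroke at J1
#1 stroke at I1
#2 stroke at J1
#3 stroke at J1
#4 stroke at J1

bond 2 stroke at J1  (Se1: effort source, stroke at far end)
bond 1 stroke at I1  (I1: I, integral causality)
bond 0 stroke at J1  (J1 flow already set via bond 1)
bond 3 stroke at J1  (J1: bond 1 brought flow, rest push out)
bond 4 stroke at J1  (common-f at J1 fixed by 1)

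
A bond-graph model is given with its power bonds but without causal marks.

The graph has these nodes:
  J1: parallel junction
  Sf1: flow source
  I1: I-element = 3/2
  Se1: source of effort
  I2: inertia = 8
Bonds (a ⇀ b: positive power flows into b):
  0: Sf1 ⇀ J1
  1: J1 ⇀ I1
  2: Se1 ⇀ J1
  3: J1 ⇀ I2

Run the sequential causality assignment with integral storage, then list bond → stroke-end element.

β0 |Sf1
β1 |I1
β2 |J1
β3 |I2

b0 →Sf1  (Sf1 fixes flow; stroke at Sf1)
b2 →J1  (source Se1 imposes e)
b1 →I1  (J1 effort already set via bond 2)
b3 →I2  (0-jn J1 has e-setter on 2)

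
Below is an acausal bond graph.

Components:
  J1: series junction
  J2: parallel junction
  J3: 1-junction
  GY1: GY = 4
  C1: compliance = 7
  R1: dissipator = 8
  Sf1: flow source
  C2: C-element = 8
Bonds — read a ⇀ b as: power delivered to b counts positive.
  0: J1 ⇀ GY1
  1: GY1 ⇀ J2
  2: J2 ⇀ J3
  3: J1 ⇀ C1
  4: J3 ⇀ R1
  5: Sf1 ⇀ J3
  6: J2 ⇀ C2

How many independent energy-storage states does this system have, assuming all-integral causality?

2  (C1, C2 all integral)

bond 5 stroke at Sf1  (Sf1 (Sf) sets flow on bond)
bond 2 stroke at J3  (1-jn J3 has f-setter on 5)
bond 4 stroke at J3  (J3: bond 5 brought flow, rest push out)
bond 3 stroke at J1  (C1: C, integral causality)
bond 0 stroke at GY1  (closing 1-jn rule on J1)
bond 1 stroke at GY1  (GY GY1: same side as bond 0)
bond 6 stroke at J2  (J2: last free bond brings effort in)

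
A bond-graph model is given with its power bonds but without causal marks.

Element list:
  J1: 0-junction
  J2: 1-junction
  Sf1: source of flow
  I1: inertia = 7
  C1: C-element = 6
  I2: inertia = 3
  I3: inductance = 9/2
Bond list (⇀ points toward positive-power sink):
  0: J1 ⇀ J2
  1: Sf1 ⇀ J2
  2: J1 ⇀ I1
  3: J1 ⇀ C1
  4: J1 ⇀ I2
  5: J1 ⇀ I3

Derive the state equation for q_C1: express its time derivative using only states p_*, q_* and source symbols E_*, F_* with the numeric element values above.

dq_C1/dt = -F_Sf1 - p_I1/7 - p_I2/3 - 2*p_I3/9

b1 stroke at Sf1  (source Sf1 imposes f)
b0 stroke at J2  (J2 flow already set via bond 1)
b2 stroke at I1  (I1: I, integral causality)
b3 stroke at J1  (C1 integral (e out))
b4 stroke at I2  (J1: bond 3 brought effort, rest push out)
b5 stroke at I3  (0-jn J1 has e-setter on 3)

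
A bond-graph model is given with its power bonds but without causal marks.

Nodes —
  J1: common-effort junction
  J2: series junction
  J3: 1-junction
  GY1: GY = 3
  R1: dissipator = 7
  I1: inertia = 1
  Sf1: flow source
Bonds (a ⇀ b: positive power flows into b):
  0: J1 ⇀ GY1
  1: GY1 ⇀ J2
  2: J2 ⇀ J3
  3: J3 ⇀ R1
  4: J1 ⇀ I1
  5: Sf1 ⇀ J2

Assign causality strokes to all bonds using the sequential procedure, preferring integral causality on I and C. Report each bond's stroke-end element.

bond 0 stroke at J1
bond 1 stroke at J2
bond 2 stroke at J2
bond 3 stroke at J3
bond 4 stroke at I1
bond 5 stroke at Sf1

#5 →Sf1  (Sf1 (Sf) sets flow on bond)
#1 →J2  (J2 flow already set via bond 5)
#2 →J2  (common-f at J2 fixed by 5)
#3 →J3  (J3 flow already set via bond 2)
#0 →J1  (GY GY1: same side as bond 1)
#4 →I1  (J1: bond 0 brought effort, rest push out)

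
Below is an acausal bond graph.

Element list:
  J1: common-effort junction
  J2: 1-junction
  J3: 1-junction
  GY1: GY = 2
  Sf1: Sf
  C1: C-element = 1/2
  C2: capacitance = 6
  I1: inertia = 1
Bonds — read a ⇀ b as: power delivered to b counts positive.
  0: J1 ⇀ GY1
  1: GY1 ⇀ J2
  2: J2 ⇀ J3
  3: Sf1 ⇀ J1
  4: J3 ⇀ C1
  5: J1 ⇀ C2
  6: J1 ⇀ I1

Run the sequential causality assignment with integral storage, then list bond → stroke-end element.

#0 |GY1
#1 |GY1
#2 |J2
#3 |Sf1
#4 |J3
#5 |J1
#6 |I1

b3 →Sf1  (Sf1 (Sf) sets flow on bond)
b4 →J3  (C1 integral (e out))
b2 →J2  (J3: last free bond brings flow in)
b1 →GY1  (closing 1-jn rule on J2)
b0 →GY1  (GY GY1: same side as bond 1)
b5 →J1  (C2 integral (e out))
b6 →I1  (common-e at J1 fixed by 5)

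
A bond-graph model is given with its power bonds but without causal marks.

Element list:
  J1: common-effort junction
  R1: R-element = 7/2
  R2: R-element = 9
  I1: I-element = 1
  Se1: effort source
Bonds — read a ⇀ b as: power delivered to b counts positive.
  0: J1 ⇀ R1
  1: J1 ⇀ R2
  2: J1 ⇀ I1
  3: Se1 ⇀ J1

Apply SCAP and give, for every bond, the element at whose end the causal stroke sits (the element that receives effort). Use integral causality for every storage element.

β3 stroke→J1  (Se1: effort source, stroke at far end)
β0 stroke→R1  (common-e at J1 fixed by 3)
β1 stroke→R2  (J1: bond 3 brought effort, rest push out)
β2 stroke→I1  (J1: bond 3 brought effort, rest push out)

b0 |R1
b1 |R2
b2 |I1
b3 |J1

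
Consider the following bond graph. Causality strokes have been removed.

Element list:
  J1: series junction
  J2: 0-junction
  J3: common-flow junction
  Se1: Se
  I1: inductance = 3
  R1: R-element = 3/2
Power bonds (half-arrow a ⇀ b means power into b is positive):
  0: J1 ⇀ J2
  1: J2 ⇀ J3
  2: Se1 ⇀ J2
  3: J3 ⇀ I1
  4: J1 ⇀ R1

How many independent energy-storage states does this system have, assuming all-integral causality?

#2 →J2  (source Se1 imposes e)
#0 →J1  (J2: bond 2 brought effort, rest push out)
#1 →J3  (J2: bond 2 brought effort, rest push out)
#3 →I1  (J3: last free bond brings flow in)
#4 →R1  (J1: last free bond brings flow in)

1  (I1 all integral)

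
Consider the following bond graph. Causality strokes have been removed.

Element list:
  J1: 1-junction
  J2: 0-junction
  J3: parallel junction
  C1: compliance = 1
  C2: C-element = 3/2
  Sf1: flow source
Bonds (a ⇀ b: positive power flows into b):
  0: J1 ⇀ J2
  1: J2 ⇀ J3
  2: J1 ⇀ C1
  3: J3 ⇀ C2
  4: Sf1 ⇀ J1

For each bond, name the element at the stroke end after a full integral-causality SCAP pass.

b4 stroke→Sf1  (Sf1 fixes flow; stroke at Sf1)
b0 stroke→J1  (J1 flow already set via bond 4)
b2 stroke→J1  (1-jn J1 has f-setter on 4)
b1 stroke→J2  (closing 0-jn rule on J2)
b3 stroke→J3  (only one effort-in slot at J3)

β0 →J1
β1 →J2
β2 →J1
β3 →J3
β4 →Sf1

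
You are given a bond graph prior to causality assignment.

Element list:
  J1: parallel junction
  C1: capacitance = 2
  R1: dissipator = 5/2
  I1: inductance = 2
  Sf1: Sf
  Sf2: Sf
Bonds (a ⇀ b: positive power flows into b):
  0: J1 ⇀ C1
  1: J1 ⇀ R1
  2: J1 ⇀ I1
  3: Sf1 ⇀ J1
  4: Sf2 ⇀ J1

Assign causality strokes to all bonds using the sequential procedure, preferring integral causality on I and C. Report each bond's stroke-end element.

#0 stroke at J1
#1 stroke at R1
#2 stroke at I1
#3 stroke at Sf1
#4 stroke at Sf2

b3 stroke→Sf1  (source Sf1 imposes f)
b4 stroke→Sf2  (Sf2 fixes flow; stroke at Sf2)
b0 stroke→J1  (C1: C, integral causality)
b1 stroke→R1  (J1 effort already set via bond 0)
b2 stroke→I1  (common-e at J1 fixed by 0)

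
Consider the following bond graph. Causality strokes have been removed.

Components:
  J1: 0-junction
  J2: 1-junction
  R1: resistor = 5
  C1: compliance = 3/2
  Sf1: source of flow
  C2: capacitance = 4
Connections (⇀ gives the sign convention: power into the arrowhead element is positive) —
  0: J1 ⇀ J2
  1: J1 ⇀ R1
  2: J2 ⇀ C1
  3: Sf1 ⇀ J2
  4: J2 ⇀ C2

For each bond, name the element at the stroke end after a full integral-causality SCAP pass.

bond 0 stroke→J2
bond 1 stroke→J1
bond 2 stroke→J2
bond 3 stroke→Sf1
bond 4 stroke→J2

bond 3 |Sf1  (Sf1 fixes flow; stroke at Sf1)
bond 0 |J2  (common-f at J2 fixed by 3)
bond 2 |J2  (J2 flow already set via bond 3)
bond 4 |J2  (common-f at J2 fixed by 3)
bond 1 |J1  (closing 0-jn rule on J1)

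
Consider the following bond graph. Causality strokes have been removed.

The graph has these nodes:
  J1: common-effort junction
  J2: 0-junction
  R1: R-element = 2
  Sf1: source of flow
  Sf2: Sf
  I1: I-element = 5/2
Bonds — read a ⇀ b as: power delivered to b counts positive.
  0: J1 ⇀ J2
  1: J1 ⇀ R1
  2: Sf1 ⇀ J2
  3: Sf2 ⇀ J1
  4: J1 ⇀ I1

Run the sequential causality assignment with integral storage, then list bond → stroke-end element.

β0 stroke at J2
β1 stroke at J1
β2 stroke at Sf1
β3 stroke at Sf2
β4 stroke at I1

β2 stroke at Sf1  (source Sf1 imposes f)
β3 stroke at Sf2  (Sf2: flow source, stroke at near end)
β0 stroke at J2  (J2 needs exactly one e-in)
β4 stroke at I1  (I1: I, integral causality)
β1 stroke at J1  (J1 needs exactly one e-in)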